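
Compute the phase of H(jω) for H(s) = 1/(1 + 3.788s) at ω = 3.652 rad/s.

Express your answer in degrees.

Phase = -arctan(ωτ) = -arctan(3.652 × 3.788) = -85.9°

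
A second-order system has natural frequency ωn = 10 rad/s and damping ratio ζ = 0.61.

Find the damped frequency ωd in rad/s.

ωd = ωn√(1 - ζ²) = 10√(1 - 0.61²) = 7.92 rad/s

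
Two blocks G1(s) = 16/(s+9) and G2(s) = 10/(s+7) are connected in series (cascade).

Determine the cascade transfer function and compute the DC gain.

Series: multiply transfer functions. G_eq = 16/(s+9) × 10/(s+7) = 160/((s+9)(s+7)). DC gain = 160/(9×7) = 2.5397.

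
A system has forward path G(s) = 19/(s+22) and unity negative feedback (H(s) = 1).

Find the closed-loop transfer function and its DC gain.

T(s) = G/(1+GH) = [19/(s+22)] / [1 + 19/(s+22)] = 19/(s+22+19) = 19/(s+41). DC gain = 19/41 = 0.4634.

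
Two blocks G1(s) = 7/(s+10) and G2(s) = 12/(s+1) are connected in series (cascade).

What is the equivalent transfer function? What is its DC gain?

Series: multiply transfer functions. G_eq = 7/(s+10) × 12/(s+1) = 84/((s+10)(s+1)). DC gain = 84/(10×1) = 8.4.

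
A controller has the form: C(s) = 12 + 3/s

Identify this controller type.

This is a Proportional-Integral (PI) controller.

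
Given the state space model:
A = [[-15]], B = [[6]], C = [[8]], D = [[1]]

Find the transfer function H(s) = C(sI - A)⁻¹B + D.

(sI - A)⁻¹ = 1/(s + 15). H(s) = 8×6/(s + 15) + 1 = (s + 63)/(s + 15).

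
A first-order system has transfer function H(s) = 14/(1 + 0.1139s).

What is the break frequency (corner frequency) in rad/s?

Corner frequency = 1/τ = 1/0.1139 = 8.78 rad/s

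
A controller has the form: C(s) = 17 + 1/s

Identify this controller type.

This is a Proportional-Integral (PI) controller.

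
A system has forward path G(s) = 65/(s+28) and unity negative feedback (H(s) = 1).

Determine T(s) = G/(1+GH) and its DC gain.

T(s) = G/(1+GH) = [65/(s+28)] / [1 + 65/(s+28)] = 65/(s+28+65) = 65/(s+93). DC gain = 65/93 = 0.6989.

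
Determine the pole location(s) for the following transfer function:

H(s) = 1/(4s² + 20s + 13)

Discriminant = 20² - 4×4×13 = 400 - 208 = 192 > 0, so two distinct real poles. Using quadratic formula: s = (-20 ± √192)/(2×4) = (-20 ± √192)/8, with √192 ≈ 13.8564. s₁ ≈ -0.7679, s₂ ≈ -4.2321. Poles: s₁ = -0.7679, s₂ = -4.2321.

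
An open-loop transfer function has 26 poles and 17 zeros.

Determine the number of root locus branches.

Root locus has n branches where n = number of poles = 26.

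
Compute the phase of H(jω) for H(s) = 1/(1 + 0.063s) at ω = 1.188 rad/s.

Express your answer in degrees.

Phase = -arctan(ωτ) = -arctan(1.188 × 0.063) = -4.3°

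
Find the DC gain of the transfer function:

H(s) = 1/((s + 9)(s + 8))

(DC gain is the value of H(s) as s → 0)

DC gain = H(0) = 1/(9 × 8) = 1/72 = 0.0139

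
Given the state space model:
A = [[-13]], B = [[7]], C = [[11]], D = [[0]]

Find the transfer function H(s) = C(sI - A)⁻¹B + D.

(sI - A)⁻¹ = 1/(s + 13). H(s) = 11 × 7/(s + 13) + 0 = 77/(s + 13).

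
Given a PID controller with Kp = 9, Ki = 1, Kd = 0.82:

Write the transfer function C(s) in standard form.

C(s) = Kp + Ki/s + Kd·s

Substituting values: C(s) = 9 + 1/s + 0.82s = (0.82s² + 9s + 1)/s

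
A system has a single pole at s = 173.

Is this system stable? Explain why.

Pole at s = 173 is in the right half-plane. Unstable.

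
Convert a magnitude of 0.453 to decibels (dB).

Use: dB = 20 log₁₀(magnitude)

dB = 20 log₁₀(0.453) = -6.9 dB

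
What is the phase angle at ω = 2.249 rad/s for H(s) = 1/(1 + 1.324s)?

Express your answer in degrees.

Phase = -arctan(ωτ) = -arctan(2.249 × 1.324) = -71.4°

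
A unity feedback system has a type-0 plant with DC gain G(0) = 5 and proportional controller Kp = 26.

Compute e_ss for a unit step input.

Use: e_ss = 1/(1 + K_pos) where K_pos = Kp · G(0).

K_pos = Kp · G(0) = 26 × 5 = 130. e_ss = 1/(1 + 130) = 0.0076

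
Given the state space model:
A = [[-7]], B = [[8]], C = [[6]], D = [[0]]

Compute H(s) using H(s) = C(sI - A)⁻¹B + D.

(sI - A)⁻¹ = 1/(s + 7). H(s) = 6 × 8/(s + 7) + 0 = 48/(s + 7).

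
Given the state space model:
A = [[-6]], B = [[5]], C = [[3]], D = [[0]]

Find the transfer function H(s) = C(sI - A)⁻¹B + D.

(sI - A)⁻¹ = 1/(s + 6). H(s) = 3 × 5/(s + 6) + 0 = 15/(s + 6).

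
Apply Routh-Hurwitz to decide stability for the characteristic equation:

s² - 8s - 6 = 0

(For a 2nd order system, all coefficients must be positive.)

Coefficients: 1, -8, -6. b=-8, c=-6 not positive, so system is unstable.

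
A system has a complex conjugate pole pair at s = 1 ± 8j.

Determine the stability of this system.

Real part of poles is 1 (> 0, right half-plane). Unstable.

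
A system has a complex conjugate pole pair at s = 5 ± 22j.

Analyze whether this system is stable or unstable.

Real part of poles is 5 (> 0, right half-plane). Unstable.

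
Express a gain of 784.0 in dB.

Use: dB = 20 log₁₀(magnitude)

dB = 20 log₁₀(784.0) = 57.9 dB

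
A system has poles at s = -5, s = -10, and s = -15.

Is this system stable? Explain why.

All poles are in the left half-plane. System is stable.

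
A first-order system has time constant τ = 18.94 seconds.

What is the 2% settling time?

For first-order system, 2% settling time ≈ 4τ = 4 × 18.94 = 75.76 s.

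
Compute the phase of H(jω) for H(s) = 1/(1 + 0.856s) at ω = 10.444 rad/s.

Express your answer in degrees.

Phase = -arctan(ωτ) = -arctan(10.444 × 0.856) = -83.6°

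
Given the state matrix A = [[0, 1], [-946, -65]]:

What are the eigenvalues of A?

det(A - λI) = λ² - (-65)λ + 946 = (λ - (-43))(λ - (-22)). Eigenvalues: -43, -22.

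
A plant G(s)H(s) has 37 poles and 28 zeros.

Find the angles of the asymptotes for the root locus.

n - m = 37 - 28 = 9. Angles: θk = (2k + 1)·180°/9 = 20°, 60°, 100°, 140°, 180°, 220°, 260°, 300°, 340°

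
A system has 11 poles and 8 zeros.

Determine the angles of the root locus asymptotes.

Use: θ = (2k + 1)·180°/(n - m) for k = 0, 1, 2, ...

n - m = 11 - 8 = 3. Angles: θk = (2k + 1)·180°/3 = 60°, 180°, 300°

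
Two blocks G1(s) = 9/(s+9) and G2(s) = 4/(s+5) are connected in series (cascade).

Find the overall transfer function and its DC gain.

Series: multiply transfer functions. G_eq = 9/(s+9) × 4/(s+5) = 36/((s+9)(s+5)). DC gain = 36/(9×5) = 0.8.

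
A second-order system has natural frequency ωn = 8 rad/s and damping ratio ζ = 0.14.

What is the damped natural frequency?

ωd = ωn√(1 - ζ²) = 8√(1 - 0.14²) = 7.92 rad/s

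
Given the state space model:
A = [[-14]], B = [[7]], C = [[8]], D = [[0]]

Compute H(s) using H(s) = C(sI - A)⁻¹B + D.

(sI - A)⁻¹ = 1/(s + 14). H(s) = 8 × 7/(s + 14) + 0 = 56/(s + 14).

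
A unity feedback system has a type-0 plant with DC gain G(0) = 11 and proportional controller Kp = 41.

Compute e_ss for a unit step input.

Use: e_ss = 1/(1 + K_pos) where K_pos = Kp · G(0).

K_pos = Kp · G(0) = 41 × 11 = 451. e_ss = 1/(1 + 451) = 0.0022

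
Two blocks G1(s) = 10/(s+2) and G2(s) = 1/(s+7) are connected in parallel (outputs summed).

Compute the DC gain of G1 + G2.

Parallel: G_eq = G1 + G2. DC gain = G1(0) + G2(0) = 10/2 + 1/7 = 5 + 0.1429 = 5.1429.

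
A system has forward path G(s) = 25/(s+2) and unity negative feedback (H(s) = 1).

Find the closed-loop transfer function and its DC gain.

T(s) = G/(1+GH) = [25/(s+2)] / [1 + 25/(s+2)] = 25/(s+2+25) = 25/(s+27). DC gain = 25/27 = 0.9259.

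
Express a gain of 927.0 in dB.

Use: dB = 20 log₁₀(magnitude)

dB = 20 log₁₀(927.0) = 59.3 dB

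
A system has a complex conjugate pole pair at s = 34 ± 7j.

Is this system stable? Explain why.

Real part of poles is 34 (> 0, right half-plane). Unstable.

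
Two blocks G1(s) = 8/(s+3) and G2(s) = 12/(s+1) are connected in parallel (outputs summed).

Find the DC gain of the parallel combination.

Parallel: G_eq = G1 + G2. DC gain = G1(0) + G2(0) = 8/3 + 12/1 = 2.6667 + 12 = 14.6667.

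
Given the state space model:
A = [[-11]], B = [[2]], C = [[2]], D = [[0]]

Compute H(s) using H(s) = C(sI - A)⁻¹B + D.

(sI - A)⁻¹ = 1/(s + 11). H(s) = 2 × 2/(s + 11) + 0 = 4/(s + 11).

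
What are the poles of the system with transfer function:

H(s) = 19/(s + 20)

Pole is where denominator = 0: s + 20 = 0, so s = -20.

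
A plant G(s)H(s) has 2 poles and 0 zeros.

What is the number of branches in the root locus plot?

Root locus has n branches where n = number of poles = 2.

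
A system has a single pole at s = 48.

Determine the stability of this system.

Pole at s = 48 is in the right half-plane. Unstable.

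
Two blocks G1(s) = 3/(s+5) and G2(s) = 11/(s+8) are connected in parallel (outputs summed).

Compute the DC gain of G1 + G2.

Parallel: G_eq = G1 + G2. DC gain = G1(0) + G2(0) = 3/5 + 11/8 = 0.6 + 1.375 = 1.975.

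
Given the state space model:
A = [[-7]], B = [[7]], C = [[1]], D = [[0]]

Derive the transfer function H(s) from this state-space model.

(sI - A)⁻¹ = 1/(s + 7). H(s) = 1 × 7/(s + 7) + 0 = 7/(s + 7).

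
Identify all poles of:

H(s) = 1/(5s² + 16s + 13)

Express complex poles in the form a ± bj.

Discriminant = 16² - 4×5×13 = 256 - 260 = -4 < 0, so the poles are a complex conjugate pair s = (-16 ± j√4)/(2×5). Real part = -16/(2×5) = -16/10 = -1.6; imaginary part = ±√4/(2×5) = 2/10 = 0.2. Poles: s = -1.6 ± 0.2j.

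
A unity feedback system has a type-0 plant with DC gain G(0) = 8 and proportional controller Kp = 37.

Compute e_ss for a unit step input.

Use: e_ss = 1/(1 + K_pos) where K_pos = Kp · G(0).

K_pos = Kp · G(0) = 37 × 8 = 296. e_ss = 1/(1 + 296) = 0.0034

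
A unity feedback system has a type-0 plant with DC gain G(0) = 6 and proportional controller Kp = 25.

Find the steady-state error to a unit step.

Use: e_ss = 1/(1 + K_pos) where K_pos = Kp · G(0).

K_pos = Kp · G(0) = 25 × 6 = 150. e_ss = 1/(1 + 150) = 0.0066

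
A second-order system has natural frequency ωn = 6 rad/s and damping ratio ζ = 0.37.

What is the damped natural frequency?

ωd = ωn√(1 - ζ²) = 6√(1 - 0.37²) = 5.57 rad/s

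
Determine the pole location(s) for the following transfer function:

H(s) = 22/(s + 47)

Pole is where denominator = 0: s + 47 = 0, so s = -47.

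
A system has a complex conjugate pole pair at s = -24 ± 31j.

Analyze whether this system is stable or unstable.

Real part of poles is -24 (< 0, left half-plane). Stable.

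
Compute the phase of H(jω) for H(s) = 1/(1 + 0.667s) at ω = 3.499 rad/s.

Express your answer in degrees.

Phase = -arctan(ωτ) = -arctan(3.499 × 0.667) = -66.8°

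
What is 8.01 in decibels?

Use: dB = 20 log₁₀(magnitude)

dB = 20 log₁₀(8.01) = 18.1 dB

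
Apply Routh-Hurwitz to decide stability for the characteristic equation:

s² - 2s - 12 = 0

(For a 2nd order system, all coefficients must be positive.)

Coefficients: 1, -2, -12. b=-2, c=-12 not positive, so system is unstable.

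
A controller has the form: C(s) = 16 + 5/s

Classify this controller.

This is a Proportional-Integral (PI) controller.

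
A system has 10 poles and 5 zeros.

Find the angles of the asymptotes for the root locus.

n - m = 10 - 5 = 5. Angles: θk = (2k + 1)·180°/5 = 36°, 108°, 180°, 252°, 324°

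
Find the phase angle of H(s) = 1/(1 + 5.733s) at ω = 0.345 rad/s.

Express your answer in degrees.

Phase = -arctan(ωτ) = -arctan(0.345 × 5.733) = -63.2°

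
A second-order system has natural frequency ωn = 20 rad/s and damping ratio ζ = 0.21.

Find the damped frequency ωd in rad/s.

ωd = ωn√(1 - ζ²) = 20√(1 - 0.21²) = 19.55 rad/s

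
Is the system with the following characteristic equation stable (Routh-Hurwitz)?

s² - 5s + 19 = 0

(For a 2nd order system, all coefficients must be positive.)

Coefficients: 1, -5, 19. b=-5 not positive, so system is unstable.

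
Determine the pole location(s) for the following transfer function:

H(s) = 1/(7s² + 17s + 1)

Discriminant = 17² - 4×7×1 = 289 - 28 = 261 > 0, so two distinct real poles. Using quadratic formula: s = (-17 ± √261)/(2×7) = (-17 ± √261)/14, with √261 ≈ 16.1555. s₁ ≈ -0.0603, s₂ ≈ -2.3682. Poles: s₁ = -0.0603, s₂ = -2.3682.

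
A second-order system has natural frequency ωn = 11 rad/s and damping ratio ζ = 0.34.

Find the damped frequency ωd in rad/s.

ωd = ωn√(1 - ζ²) = 11√(1 - 0.34²) = 10.34 rad/s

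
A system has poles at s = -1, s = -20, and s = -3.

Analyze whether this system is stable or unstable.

All poles are in the left half-plane. System is stable.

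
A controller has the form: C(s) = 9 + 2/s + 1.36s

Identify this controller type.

This is a Proportional-Integral-Derivative (PID) controller.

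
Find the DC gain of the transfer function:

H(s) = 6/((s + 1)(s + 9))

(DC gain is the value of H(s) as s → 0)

DC gain = H(0) = 6/(1 × 9) = 6/9 = 0.6667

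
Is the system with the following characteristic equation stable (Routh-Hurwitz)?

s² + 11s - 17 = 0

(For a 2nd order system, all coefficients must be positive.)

Coefficients: 1, 11, -17. c=-17 not positive, so system is unstable.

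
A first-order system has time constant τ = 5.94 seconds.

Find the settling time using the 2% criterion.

For first-order system, 2% settling time ≈ 4τ = 4 × 5.94 = 23.76 s.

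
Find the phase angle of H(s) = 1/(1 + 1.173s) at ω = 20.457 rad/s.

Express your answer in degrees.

Phase = -arctan(ωτ) = -arctan(20.457 × 1.173) = -87.6°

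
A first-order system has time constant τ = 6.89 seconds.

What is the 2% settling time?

For first-order system, 2% settling time ≈ 4τ = 4 × 6.89 = 27.56 s.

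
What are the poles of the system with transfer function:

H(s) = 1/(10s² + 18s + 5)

Discriminant = 18² - 4×10×5 = 324 - 200 = 124 > 0, so two distinct real poles. Using quadratic formula: s = (-18 ± √124)/(2×10) = (-18 ± √124)/20, with √124 ≈ 11.1355. s₁ ≈ -0.3432, s₂ ≈ -1.4568. Poles: s₁ = -0.3432, s₂ = -1.4568.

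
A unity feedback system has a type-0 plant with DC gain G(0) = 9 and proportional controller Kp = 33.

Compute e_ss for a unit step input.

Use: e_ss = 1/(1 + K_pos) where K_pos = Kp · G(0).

K_pos = Kp · G(0) = 33 × 9 = 297. e_ss = 1/(1 + 297) = 0.0034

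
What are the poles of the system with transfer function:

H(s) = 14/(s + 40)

Pole is where denominator = 0: s + 40 = 0, so s = -40.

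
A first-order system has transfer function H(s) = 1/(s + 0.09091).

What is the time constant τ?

For H(s) = 1/(s + 1/τ), the pole is at -1/τ = -0.09091, so τ = 1/0.09091 = 11 s.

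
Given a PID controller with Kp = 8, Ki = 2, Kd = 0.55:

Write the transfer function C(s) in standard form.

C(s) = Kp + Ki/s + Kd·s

Substituting values: C(s) = 8 + 2/s + 0.55s = (0.55s² + 8s + 2)/s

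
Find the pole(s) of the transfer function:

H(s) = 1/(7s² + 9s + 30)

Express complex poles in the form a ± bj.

Discriminant = 9² - 4×7×30 = 81 - 840 = -759 < 0, so the poles are a complex conjugate pair s = (-9 ± j√759)/(2×7). Real part = -9/(2×7) = -9/14 ≈ -0.6429; imaginary part = ±√759/(2×7) ≈ 1.9679. Poles: s = -0.6429 ± 1.9679j.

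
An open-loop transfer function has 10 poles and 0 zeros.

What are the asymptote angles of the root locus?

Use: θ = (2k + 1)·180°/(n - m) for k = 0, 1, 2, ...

n - m = 10 - 0 = 10. Angles: θk = (2k + 1)·180°/10 = 18°, 54°, 90°, 126°, 162°, 198°, 234°, 270°, 306°, 342°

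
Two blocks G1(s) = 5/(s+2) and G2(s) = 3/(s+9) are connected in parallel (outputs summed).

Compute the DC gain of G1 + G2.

Parallel: G_eq = G1 + G2. DC gain = G1(0) + G2(0) = 5/2 + 3/9 = 2.5 + 0.3333 = 2.8333.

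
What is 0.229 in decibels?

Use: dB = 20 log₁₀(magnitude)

dB = 20 log₁₀(0.229) = -12.8 dB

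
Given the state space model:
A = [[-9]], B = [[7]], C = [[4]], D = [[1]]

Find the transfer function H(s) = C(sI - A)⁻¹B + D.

(sI - A)⁻¹ = 1/(s + 9). H(s) = 4×7/(s + 9) + 1 = (s + 37)/(s + 9).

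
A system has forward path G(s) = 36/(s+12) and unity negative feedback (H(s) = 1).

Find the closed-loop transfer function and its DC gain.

T(s) = G/(1+GH) = [36/(s+12)] / [1 + 36/(s+12)] = 36/(s+12+36) = 36/(s+48). DC gain = 36/48 = 0.75.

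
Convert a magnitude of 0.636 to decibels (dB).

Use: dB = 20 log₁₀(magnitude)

dB = 20 log₁₀(0.636) = -3.9 dB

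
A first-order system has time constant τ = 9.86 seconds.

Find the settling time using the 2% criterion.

For first-order system, 2% settling time ≈ 4τ = 4 × 9.86 = 39.44 s.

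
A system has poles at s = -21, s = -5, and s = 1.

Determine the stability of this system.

Pole(s) at s = 1 are not in the left half-plane. System is unstable.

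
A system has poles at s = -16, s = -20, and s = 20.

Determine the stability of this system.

Pole(s) at s = 20 are not in the left half-plane. System is unstable.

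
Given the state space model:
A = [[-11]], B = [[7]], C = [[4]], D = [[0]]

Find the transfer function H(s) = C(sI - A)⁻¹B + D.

(sI - A)⁻¹ = 1/(s + 11). H(s) = 4 × 7/(s + 11) + 0 = 28/(s + 11).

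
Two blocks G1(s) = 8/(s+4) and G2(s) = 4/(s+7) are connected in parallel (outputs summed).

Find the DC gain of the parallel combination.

Parallel: G_eq = G1 + G2. DC gain = G1(0) + G2(0) = 8/4 + 4/7 = 2 + 0.5714 = 2.5714.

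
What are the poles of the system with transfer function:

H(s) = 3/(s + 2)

Pole is where denominator = 0: s + 2 = 0, so s = -2.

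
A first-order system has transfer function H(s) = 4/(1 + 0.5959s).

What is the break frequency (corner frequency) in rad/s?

Corner frequency = 1/τ = 1/0.5959 = 1.678 rad/s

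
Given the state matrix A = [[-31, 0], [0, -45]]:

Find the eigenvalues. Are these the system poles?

For diagonal matrix, eigenvalues are diagonal entries: λ₁ = -31, λ₂ = -45. Eigenvalues of A = system poles.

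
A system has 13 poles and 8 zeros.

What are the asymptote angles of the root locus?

n - m = 13 - 8 = 5. Angles: θk = (2k + 1)·180°/5 = 36°, 108°, 180°, 252°, 324°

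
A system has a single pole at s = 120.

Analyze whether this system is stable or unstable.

Pole at s = 120 is in the right half-plane. Unstable.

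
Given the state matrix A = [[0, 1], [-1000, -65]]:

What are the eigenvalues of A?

det(A - λI) = λ² - (-65)λ + 1000 = (λ - (-40))(λ - (-25)). Eigenvalues: -40, -25.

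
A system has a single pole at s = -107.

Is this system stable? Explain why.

Pole at s = -107 is in the left half-plane. Stable.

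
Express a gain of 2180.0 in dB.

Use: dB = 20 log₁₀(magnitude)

dB = 20 log₁₀(2180.0) = 66.8 dB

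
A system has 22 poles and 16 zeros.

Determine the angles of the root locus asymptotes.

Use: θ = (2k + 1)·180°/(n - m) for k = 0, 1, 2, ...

n - m = 22 - 16 = 6. Angles: θk = (2k + 1)·180°/6 = 30°, 90°, 150°, 210°, 270°, 330°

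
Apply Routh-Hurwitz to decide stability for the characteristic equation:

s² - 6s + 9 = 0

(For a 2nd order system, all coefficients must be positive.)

Coefficients: 1, -6, 9. b=-6 not positive, so system is unstable.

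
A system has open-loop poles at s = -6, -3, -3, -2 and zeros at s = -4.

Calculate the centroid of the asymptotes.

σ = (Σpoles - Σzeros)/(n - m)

σ = (Σpoles - Σzeros)/(n - m) = (-14 - (-4))/(4 - 1) = -10/3 = -3.33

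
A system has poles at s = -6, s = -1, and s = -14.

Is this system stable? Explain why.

All poles are in the left half-plane. System is stable.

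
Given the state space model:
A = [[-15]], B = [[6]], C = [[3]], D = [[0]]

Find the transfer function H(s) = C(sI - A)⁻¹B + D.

(sI - A)⁻¹ = 1/(s + 15). H(s) = 3 × 6/(s + 15) + 0 = 18/(s + 15).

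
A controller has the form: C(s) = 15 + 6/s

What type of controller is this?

This is a Proportional-Integral (PI) controller.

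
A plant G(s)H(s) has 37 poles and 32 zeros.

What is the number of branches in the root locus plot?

Root locus has n branches where n = number of poles = 37.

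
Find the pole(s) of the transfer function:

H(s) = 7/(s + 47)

Pole is where denominator = 0: s + 47 = 0, so s = -47.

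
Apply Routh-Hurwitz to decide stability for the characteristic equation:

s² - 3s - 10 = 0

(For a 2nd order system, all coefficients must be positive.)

Coefficients: 1, -3, -10. b=-3, c=-10 not positive, so system is unstable.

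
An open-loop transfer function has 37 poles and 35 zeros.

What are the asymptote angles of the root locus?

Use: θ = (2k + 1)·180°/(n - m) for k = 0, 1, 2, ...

n - m = 37 - 35 = 2. Angles: θk = (2k + 1)·180°/2 = 90°, 270°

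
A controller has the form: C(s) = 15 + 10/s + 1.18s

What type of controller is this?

This is a Proportional-Integral-Derivative (PID) controller.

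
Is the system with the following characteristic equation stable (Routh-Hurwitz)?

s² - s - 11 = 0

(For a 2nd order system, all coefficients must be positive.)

Coefficients: 1, -1, -11. b=-1, c=-11 not positive, so system is unstable.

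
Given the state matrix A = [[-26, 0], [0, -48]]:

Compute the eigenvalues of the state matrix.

For diagonal matrix, eigenvalues are diagonal entries: λ₁ = -26, λ₂ = -48.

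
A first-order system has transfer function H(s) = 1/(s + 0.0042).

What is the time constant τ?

For H(s) = 1/(s + 1/τ), the pole is at -1/τ = -0.0042, so τ = 1/0.0042 = 238.1 s.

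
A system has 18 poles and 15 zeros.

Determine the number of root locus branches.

Root locus has n branches where n = number of poles = 18.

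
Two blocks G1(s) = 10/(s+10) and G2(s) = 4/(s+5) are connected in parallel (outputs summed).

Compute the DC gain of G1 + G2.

Parallel: G_eq = G1 + G2. DC gain = G1(0) + G2(0) = 10/10 + 4/5 = 1 + 0.8 = 1.8.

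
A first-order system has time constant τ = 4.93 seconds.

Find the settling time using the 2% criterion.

For first-order system, 2% settling time ≈ 4τ = 4 × 4.93 = 19.72 s.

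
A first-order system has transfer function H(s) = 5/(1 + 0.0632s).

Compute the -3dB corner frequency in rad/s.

Corner frequency = 1/τ = 1/0.0632 = 15.823 rad/s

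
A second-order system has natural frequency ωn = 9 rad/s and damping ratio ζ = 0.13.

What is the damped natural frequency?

ωd = ωn√(1 - ζ²) = 9√(1 - 0.13²) = 8.92 rad/s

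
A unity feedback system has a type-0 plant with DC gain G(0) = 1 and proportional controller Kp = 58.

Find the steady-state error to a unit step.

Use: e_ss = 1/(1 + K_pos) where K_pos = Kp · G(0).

K_pos = Kp · G(0) = 58 × 1 = 58. e_ss = 1/(1 + 58) = 0.0169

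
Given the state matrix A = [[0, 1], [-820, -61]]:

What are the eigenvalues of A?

det(A - λI) = λ² - (-61)λ + 820 = (λ - (-41))(λ - (-20)). Eigenvalues: -41, -20.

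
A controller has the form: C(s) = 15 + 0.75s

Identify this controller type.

This is a Proportional-Derivative (PD) controller.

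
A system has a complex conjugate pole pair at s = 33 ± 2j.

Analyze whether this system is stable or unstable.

Real part of poles is 33 (> 0, right half-plane). Unstable.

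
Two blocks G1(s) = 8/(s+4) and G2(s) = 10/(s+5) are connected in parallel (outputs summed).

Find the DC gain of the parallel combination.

Parallel: G_eq = G1 + G2. DC gain = G1(0) + G2(0) = 8/4 + 10/5 = 2 + 2 = 4.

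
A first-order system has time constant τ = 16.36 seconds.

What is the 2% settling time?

For first-order system, 2% settling time ≈ 4τ = 4 × 16.36 = 65.44 s.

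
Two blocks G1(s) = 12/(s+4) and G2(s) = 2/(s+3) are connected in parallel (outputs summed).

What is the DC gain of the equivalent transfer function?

Parallel: G_eq = G1 + G2. DC gain = G1(0) + G2(0) = 12/4 + 2/3 = 3 + 0.6667 = 3.6667.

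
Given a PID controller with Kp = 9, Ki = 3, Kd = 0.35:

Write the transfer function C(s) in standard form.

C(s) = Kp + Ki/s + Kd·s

Substituting values: C(s) = 9 + 3/s + 0.35s = (0.35s² + 9s + 3)/s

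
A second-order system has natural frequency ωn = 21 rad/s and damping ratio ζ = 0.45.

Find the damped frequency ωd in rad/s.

ωd = ωn√(1 - ζ²) = 21√(1 - 0.45²) = 18.75 rad/s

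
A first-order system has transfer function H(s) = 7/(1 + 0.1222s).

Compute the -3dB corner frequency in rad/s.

Corner frequency = 1/τ = 1/0.1222 = 8.183 rad/s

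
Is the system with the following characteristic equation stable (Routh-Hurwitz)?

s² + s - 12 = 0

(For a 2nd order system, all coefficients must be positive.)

Coefficients: 1, 1, -12. c=-12 not positive, so system is unstable.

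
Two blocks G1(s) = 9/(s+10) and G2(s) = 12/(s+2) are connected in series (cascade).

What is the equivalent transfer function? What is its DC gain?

Series: multiply transfer functions. G_eq = 9/(s+10) × 12/(s+2) = 108/((s+10)(s+2)). DC gain = 108/(10×2) = 5.4.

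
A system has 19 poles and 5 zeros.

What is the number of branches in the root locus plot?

Root locus has n branches where n = number of poles = 19.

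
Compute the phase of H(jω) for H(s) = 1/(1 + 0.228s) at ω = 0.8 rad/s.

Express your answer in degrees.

Phase = -arctan(ωτ) = -arctan(0.8 × 0.228) = -10.3°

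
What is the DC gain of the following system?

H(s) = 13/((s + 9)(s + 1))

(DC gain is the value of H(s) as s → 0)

DC gain = H(0) = 13/(9 × 1) = 13/9 = 1.4444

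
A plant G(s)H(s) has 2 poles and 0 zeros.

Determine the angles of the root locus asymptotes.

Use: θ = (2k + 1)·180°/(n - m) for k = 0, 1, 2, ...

n - m = 2 - 0 = 2. Angles: θk = (2k + 1)·180°/2 = 90°, 270°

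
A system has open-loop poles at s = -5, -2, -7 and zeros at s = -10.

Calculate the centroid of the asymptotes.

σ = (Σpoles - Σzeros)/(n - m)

σ = (Σpoles - Σzeros)/(n - m) = (-14 - (-10))/(3 - 1) = -4/2 = -2.0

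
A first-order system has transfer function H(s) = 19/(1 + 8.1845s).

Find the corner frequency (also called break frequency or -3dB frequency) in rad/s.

Corner frequency = 1/τ = 1/8.1845 = 0.122 rad/s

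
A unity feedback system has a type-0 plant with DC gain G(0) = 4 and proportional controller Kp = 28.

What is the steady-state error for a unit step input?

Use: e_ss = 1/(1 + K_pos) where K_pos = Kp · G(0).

K_pos = Kp · G(0) = 28 × 4 = 112. e_ss = 1/(1 + 112) = 0.0088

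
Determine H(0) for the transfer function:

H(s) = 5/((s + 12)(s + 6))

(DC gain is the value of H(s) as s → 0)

DC gain = H(0) = 5/(12 × 6) = 5/72 = 0.0694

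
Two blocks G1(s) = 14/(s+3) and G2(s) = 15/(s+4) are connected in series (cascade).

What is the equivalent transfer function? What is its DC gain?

Series: multiply transfer functions. G_eq = 14/(s+3) × 15/(s+4) = 210/((s+3)(s+4)). DC gain = 210/(3×4) = 17.5.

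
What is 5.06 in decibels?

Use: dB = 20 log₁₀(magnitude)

dB = 20 log₁₀(5.06) = 14.1 dB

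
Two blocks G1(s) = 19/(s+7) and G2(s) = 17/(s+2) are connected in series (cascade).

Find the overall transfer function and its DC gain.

Series: multiply transfer functions. G_eq = 19/(s+7) × 17/(s+2) = 323/((s+7)(s+2)). DC gain = 323/(7×2) = 23.0714.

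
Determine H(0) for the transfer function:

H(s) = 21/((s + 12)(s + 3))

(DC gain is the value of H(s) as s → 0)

DC gain = H(0) = 21/(12 × 3) = 21/36 = 0.5833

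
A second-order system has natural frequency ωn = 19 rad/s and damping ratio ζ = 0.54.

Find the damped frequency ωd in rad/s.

ωd = ωn√(1 - ζ²) = 19√(1 - 0.54²) = 15.99 rad/s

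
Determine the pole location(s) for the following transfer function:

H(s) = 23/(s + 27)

Pole is where denominator = 0: s + 27 = 0, so s = -27.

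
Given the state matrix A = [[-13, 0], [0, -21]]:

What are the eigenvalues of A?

For diagonal matrix, eigenvalues are diagonal entries: λ₁ = -13, λ₂ = -21.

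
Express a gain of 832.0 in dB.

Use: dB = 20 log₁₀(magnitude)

dB = 20 log₁₀(832.0) = 58.4 dB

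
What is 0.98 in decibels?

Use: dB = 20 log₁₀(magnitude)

dB = 20 log₁₀(0.98) = -0.2 dB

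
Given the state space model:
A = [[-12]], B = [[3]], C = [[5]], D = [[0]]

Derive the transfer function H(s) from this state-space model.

(sI - A)⁻¹ = 1/(s + 12). H(s) = 5 × 3/(s + 12) + 0 = 15/(s + 12).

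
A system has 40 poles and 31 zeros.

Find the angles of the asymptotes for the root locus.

n - m = 40 - 31 = 9. Angles: θk = (2k + 1)·180°/9 = 20°, 60°, 100°, 140°, 180°, 220°, 260°, 300°, 340°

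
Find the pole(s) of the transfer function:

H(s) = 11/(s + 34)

Pole is where denominator = 0: s + 34 = 0, so s = -34.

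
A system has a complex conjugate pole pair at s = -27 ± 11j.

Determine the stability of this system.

Real part of poles is -27 (< 0, left half-plane). Stable.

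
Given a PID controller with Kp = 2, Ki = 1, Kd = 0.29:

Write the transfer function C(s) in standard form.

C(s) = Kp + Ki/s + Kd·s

Substituting values: C(s) = 2 + 1/s + 0.29s = (0.29s² + 2s + 1)/s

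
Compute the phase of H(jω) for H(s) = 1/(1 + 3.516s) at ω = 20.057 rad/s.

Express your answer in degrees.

Phase = -arctan(ωτ) = -arctan(20.057 × 3.516) = -89.2°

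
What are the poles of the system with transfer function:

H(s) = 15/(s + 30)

Pole is where denominator = 0: s + 30 = 0, so s = -30.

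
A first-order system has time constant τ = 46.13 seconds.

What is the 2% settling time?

For first-order system, 2% settling time ≈ 4τ = 4 × 46.13 = 184.52 s.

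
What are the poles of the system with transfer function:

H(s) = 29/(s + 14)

Pole is where denominator = 0: s + 14 = 0, so s = -14.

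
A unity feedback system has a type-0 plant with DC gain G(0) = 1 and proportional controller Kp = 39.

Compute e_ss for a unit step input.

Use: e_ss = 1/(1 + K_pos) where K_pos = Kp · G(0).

K_pos = Kp · G(0) = 39 × 1 = 39. e_ss = 1/(1 + 39) = 0.025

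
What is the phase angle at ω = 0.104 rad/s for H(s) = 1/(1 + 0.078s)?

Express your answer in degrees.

Phase = -arctan(ωτ) = -arctan(0.104 × 0.078) = -0.5°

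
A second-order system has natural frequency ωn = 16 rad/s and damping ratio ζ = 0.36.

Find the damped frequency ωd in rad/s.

ωd = ωn√(1 - ζ²) = 16√(1 - 0.36²) = 14.93 rad/s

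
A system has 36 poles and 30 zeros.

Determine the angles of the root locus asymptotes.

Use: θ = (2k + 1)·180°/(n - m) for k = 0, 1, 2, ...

n - m = 36 - 30 = 6. Angles: θk = (2k + 1)·180°/6 = 30°, 90°, 150°, 210°, 270°, 330°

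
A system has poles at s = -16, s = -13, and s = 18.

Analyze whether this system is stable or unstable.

Pole(s) at s = 18 are not in the left half-plane. System is unstable.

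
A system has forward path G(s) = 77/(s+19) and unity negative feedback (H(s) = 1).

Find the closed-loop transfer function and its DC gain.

T(s) = G/(1+GH) = [77/(s+19)] / [1 + 77/(s+19)] = 77/(s+19+77) = 77/(s+96). DC gain = 77/96 = 0.8021.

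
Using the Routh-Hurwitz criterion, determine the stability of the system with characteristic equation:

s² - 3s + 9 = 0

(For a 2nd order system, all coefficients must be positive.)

Coefficients: 1, -3, 9. b=-3 not positive, so system is unstable.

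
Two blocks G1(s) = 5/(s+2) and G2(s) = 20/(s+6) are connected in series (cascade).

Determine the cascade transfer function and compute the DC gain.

Series: multiply transfer functions. G_eq = 5/(s+2) × 20/(s+6) = 100/((s+2)(s+6)). DC gain = 100/(2×6) = 8.3333.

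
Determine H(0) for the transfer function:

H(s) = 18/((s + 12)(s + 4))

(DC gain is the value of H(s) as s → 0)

DC gain = H(0) = 18/(12 × 4) = 18/48 = 0.375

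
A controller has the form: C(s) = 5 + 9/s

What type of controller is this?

This is a Proportional-Integral (PI) controller.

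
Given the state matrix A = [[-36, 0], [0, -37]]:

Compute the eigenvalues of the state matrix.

For diagonal matrix, eigenvalues are diagonal entries: λ₁ = -36, λ₂ = -37.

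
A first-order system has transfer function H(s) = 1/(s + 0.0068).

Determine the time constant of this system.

For H(s) = 1/(s + 1/τ), the pole is at -1/τ = -0.0068, so τ = 1/0.0068 = 147.1 s.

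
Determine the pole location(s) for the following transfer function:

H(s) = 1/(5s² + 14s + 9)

Discriminant = 14² - 4×5×9 = 196 - 180 = 16 > 0, so two distinct real poles. Using quadratic formula: s = (-14 ± √16)/(2×5) = (-14 ± √16)/10, with √16 = 4. s₁ = -10/10 = -1, s₂ = -18/10 = -1.8. Poles: s₁ = -1, s₂ = -1.8.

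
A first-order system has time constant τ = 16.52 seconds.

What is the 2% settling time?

For first-order system, 2% settling time ≈ 4τ = 4 × 16.52 = 66.08 s.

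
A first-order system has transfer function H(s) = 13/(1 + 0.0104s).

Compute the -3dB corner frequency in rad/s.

Corner frequency = 1/τ = 1/0.0104 = 96.154 rad/s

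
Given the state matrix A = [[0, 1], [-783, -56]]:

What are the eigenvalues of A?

det(A - λI) = λ² - (-56)λ + 783 = (λ - (-27))(λ - (-29)). Eigenvalues: -27, -29.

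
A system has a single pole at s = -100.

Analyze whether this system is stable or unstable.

Pole at s = -100 is in the left half-plane. Stable.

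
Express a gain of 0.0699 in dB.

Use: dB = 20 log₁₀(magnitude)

dB = 20 log₁₀(0.0699) = -23.1 dB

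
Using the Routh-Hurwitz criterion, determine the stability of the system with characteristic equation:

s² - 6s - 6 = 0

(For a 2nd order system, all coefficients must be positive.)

Coefficients: 1, -6, -6. b=-6, c=-6 not positive, so system is unstable.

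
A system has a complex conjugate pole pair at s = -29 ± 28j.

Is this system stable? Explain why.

Real part of poles is -29 (< 0, left half-plane). Stable.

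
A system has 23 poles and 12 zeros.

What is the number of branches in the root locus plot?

Root locus has n branches where n = number of poles = 23.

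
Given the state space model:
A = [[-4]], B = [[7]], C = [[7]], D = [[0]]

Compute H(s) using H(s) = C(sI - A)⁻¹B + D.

(sI - A)⁻¹ = 1/(s + 4). H(s) = 7 × 7/(s + 4) + 0 = 49/(s + 4).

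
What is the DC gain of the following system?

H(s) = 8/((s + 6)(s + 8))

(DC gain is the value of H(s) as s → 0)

DC gain = H(0) = 8/(6 × 8) = 8/48 = 0.1667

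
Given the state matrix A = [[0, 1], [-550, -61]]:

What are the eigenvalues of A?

det(A - λI) = λ² - (-61)λ + 550 = (λ - (-50))(λ - (-11)). Eigenvalues: -50, -11.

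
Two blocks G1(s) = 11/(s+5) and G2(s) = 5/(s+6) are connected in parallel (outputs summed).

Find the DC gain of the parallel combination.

Parallel: G_eq = G1 + G2. DC gain = G1(0) + G2(0) = 11/5 + 5/6 = 2.2 + 0.8333 = 3.0333.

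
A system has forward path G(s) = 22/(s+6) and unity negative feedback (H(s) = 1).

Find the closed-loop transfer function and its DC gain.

T(s) = G/(1+GH) = [22/(s+6)] / [1 + 22/(s+6)] = 22/(s+6+22) = 22/(s+28). DC gain = 22/28 = 0.7857.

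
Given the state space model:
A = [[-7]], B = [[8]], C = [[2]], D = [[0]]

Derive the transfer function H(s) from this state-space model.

(sI - A)⁻¹ = 1/(s + 7). H(s) = 2 × 8/(s + 7) + 0 = 16/(s + 7).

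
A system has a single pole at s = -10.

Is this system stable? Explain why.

Pole at s = -10 is in the left half-plane. Stable.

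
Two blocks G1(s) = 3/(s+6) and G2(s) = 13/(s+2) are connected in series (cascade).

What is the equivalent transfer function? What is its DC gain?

Series: multiply transfer functions. G_eq = 3/(s+6) × 13/(s+2) = 39/((s+6)(s+2)). DC gain = 39/(6×2) = 3.25.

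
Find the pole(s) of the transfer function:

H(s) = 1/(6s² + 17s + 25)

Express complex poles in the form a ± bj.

Discriminant = 17² - 4×6×25 = 289 - 600 = -311 < 0, so the poles are a complex conjugate pair s = (-17 ± j√311)/(2×6). Real part = -17/(2×6) = -17/12 ≈ -1.4167; imaginary part = ±√311/(2×6) ≈ 1.4696. Poles: s = -1.4167 ± 1.4696j.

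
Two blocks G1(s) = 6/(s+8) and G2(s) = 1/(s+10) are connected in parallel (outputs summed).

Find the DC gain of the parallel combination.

Parallel: G_eq = G1 + G2. DC gain = G1(0) + G2(0) = 6/8 + 1/10 = 0.75 + 0.1 = 0.85.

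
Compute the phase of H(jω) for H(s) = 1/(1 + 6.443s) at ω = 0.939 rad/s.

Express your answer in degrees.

Phase = -arctan(ωτ) = -arctan(0.939 × 6.443) = -80.6°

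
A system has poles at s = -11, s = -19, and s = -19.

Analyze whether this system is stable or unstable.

All poles are in the left half-plane. System is stable.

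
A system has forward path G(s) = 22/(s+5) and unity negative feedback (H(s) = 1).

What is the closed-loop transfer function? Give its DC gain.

T(s) = G/(1+GH) = [22/(s+5)] / [1 + 22/(s+5)] = 22/(s+5+22) = 22/(s+27). DC gain = 22/27 = 0.8148.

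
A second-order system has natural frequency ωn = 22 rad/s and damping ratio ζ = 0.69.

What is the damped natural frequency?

ωd = ωn√(1 - ζ²) = 22√(1 - 0.69²) = 15.92 rad/s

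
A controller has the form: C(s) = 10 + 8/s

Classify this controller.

This is a Proportional-Integral (PI) controller.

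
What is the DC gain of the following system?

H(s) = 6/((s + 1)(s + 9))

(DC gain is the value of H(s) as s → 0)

DC gain = H(0) = 6/(1 × 9) = 6/9 = 0.6667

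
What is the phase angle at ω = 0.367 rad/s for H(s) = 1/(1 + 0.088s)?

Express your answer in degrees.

Phase = -arctan(ωτ) = -arctan(0.367 × 0.088) = -1.8°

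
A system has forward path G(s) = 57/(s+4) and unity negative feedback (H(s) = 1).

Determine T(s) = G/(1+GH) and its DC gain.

T(s) = G/(1+GH) = [57/(s+4)] / [1 + 57/(s+4)] = 57/(s+4+57) = 57/(s+61). DC gain = 57/61 = 0.9344.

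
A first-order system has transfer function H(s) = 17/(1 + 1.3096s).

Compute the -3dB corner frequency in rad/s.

Corner frequency = 1/τ = 1/1.3096 = 0.764 rad/s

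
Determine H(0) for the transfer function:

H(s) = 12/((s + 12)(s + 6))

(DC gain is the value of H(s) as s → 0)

DC gain = H(0) = 12/(12 × 6) = 12/72 = 0.1667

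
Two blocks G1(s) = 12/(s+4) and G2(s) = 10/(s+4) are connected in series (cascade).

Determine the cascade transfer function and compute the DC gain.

Series: multiply transfer functions. G_eq = 12/(s+4) × 10/(s+4) = 120/((s+4)(s+4)). DC gain = 120/(4×4) = 7.5.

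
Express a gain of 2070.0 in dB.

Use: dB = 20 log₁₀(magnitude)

dB = 20 log₁₀(2070.0) = 66.3 dB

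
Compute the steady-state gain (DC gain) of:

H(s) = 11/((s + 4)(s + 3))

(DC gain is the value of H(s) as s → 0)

DC gain = H(0) = 11/(4 × 3) = 11/12 = 0.9167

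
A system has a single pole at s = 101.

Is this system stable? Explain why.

Pole at s = 101 is in the right half-plane. Unstable.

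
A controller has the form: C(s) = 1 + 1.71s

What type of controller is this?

This is a Proportional-Derivative (PD) controller.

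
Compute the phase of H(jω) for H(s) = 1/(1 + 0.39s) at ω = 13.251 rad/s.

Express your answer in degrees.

Phase = -arctan(ωτ) = -arctan(13.251 × 0.39) = -79.0°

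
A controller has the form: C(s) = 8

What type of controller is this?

This is a Proportional (P) controller.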